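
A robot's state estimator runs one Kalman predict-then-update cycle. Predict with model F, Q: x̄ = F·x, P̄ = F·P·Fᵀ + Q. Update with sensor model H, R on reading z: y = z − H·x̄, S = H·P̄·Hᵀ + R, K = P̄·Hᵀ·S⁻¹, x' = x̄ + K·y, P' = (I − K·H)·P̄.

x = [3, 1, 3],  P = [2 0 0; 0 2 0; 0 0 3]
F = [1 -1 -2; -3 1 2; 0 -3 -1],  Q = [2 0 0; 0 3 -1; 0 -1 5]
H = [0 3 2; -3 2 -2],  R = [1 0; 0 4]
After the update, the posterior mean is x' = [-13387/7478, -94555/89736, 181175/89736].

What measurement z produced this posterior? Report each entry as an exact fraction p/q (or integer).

x̄ = F·x = [-4, -2, -6]
P̄ = F·P·Fᵀ + Q = [18 -20 12; -20 35 -13; 12 -13 26]
S = H·P̄·Hᵀ + R = [264 240; 240 898]
K = P̄·Hᵀ·S⁻¹ = [-167/7478 -469/3739; 16751/89736 463/3739; 19517/89736 -692/3739]
x' − x̄ = [16525/7478, 84917/89736, 719591/89736] = K·y
y = (KᵀK)⁻¹·Kᵀ·(x' − x̄) = [19, -21]
z = y + H·x̄ = [19, -21] + [-18, 20] = [1, -1]

z = [1, -1]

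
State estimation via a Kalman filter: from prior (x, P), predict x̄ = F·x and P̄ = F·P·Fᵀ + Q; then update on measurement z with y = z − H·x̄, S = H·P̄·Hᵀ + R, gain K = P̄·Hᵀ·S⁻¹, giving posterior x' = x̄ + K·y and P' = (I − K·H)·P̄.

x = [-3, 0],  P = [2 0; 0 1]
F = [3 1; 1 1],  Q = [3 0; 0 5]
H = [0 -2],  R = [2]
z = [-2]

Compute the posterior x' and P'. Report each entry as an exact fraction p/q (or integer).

x̄ = F·x = [-9, -3]
P̄ = F·P·Fᵀ + Q = [22 7; 7 8]
y = z − H·x̄ = [-8]
S = H·P̄·Hᵀ + R = [34]
K = P̄·Hᵀ·S⁻¹ = [-7/17; -8/17]
x' = x̄ + K·y = [-97/17, 13/17]
P' = (I − K·H)·P̄ = [276/17 7/17; 7/17 8/17]

x' = [-97/17, 13/17]
P' = [276/17 7/17; 7/17 8/17]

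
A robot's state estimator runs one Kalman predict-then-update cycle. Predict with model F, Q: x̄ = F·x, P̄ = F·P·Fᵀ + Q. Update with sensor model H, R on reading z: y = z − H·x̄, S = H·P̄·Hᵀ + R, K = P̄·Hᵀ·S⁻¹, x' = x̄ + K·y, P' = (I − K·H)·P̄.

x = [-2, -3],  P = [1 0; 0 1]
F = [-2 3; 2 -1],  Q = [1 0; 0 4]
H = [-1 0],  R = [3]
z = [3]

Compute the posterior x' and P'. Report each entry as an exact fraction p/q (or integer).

x̄ = F·x = [-5, -1]
P̄ = F·P·Fᵀ + Q = [14 -7; -7 9]
y = z − H·x̄ = [-2]
S = H·P̄·Hᵀ + R = [17]
K = P̄·Hᵀ·S⁻¹ = [-14/17; 7/17]
x' = x̄ + K·y = [-57/17, -31/17]
P' = (I − K·H)·P̄ = [42/17 -21/17; -21/17 104/17]

x' = [-57/17, -31/17]
P' = [42/17 -21/17; -21/17 104/17]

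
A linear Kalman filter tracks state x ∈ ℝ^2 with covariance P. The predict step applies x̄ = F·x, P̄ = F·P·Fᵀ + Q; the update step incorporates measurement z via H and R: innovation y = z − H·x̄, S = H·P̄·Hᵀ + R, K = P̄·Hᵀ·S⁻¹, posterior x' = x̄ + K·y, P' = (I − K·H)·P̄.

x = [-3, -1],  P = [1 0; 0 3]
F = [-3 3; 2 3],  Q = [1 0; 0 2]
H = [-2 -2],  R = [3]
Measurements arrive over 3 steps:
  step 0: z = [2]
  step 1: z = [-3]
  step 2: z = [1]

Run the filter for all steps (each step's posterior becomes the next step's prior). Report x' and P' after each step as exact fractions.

step 0: x' = [3170/451, -3627/451], P' = [3231/451 -3057/451; -3057/451 3219/451]
step 1: x' = [1562621/629961, -694505/629961], P' = [3375641/629961 -2978792/629961; -2978792/629961 3053399/629961]
step 2: x' = [-2099634322/605623451, 1780578585/605623451], P' = [3302821451/605623451 -2918003357/605623451; -2918003357/605623451 2985985439/605623451]

step 0: x̄ = F·x = [6, -9]
step 0: P̄ = F·P·Fᵀ + Q = [37 21; 21 33]
step 0: y = z − H·x̄ = [-4]
step 0: S = H·P̄·Hᵀ + R = [451]
step 0: K = P̄·Hᵀ·S⁻¹ = [-116/451; -108/451]
step 0: x' = x̄ + K·y = [3170/451, -3627/451]
step 0: P' = (I − K·H)·P̄ = [3231/451 -3057/451; -3057/451 3219/451]
step 1: x̄ = F·x = [-20391/451, -4541/451]
step 1: P̄ = F·P·Fᵀ + Q = [113527/451 18756/451; 18756/451 6113/451]
step 1: y = z − H·x̄ = [-51217/451]
step 1: S = H·P̄·Hᵀ + R = [629961/451]
step 1: K = P̄·Hᵀ·S⁻¹ = [-264566/629961; -49738/629961]
step 1: x' = x̄ + K·y = [1562621/629961, -694505/629961]
step 1: P' = (I − K·H)·P̄ = [3375641/629961 -2978792/629961; -2978792/629961 3053399/629961]
step 2: x̄ = F·x = [-2257126/209987, 1041727/629961]
step 2: P̄ = F·P·Fᵀ + Q = [37369859/209987 5387707/209987; 5387707/209987 6497573/629961]
step 2: y = z − H·x̄ = [-10829341/629961]
step 2: S = H·P̄·Hᵀ + R = [605623451/629961]
step 2: K = P̄·Hᵀ·S⁻¹ = [-256545396/605623451; -45321388/605623451]
step 2: x' = x̄ + K·y = [-2099634322/605623451, 1780578585/605623451]
step 2: P' = (I − K·H)·P̄ = [3302821451/605623451 -2918003357/605623451; -2918003357/605623451 2985985439/605623451]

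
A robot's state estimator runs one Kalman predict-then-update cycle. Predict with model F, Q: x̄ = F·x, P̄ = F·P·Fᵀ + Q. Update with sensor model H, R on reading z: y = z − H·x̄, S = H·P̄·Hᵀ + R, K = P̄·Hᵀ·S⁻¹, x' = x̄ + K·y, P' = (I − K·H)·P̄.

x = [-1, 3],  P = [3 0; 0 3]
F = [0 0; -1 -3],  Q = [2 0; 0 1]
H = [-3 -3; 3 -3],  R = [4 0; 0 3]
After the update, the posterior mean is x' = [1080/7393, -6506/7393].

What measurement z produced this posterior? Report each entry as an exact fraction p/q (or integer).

x̄ = F·x = [0, -8]
P̄ = F·P·Fᵀ + Q = [2 0; 0 31]
S = H·P̄·Hᵀ + R = [301 261; 261 300]
K = P̄·Hᵀ·S⁻¹ = [-1122/7393 1124/7393; -1209/7393 -1240/7393]
x' − x̄ = [1080/7393, 52638/7393] = K·y
y = (KᵀK)⁻¹·Kᵀ·(x' − x̄) = [-22, -21]
z = y + H·x̄ = [-22, -21] + [24, 24] = [2, 3]

z = [2, 3]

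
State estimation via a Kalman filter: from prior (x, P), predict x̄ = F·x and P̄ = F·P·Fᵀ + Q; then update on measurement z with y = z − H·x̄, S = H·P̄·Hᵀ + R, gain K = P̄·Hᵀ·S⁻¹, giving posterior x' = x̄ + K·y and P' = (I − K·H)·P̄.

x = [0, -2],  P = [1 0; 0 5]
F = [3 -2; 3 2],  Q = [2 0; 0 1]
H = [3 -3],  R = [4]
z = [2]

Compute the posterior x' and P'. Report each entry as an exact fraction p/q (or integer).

x' = [232/751, -298/751]
P' = [7405/751 7237/751; 7237/751 7401/751]

x̄ = F·x = [4, -4]
P̄ = F·P·Fᵀ + Q = [31 -11; -11 30]
y = z − H·x̄ = [-22]
S = H·P̄·Hᵀ + R = [751]
K = P̄·Hᵀ·S⁻¹ = [126/751; -123/751]
x' = x̄ + K·y = [232/751, -298/751]
P' = (I − K·H)·P̄ = [7405/751 7237/751; 7237/751 7401/751]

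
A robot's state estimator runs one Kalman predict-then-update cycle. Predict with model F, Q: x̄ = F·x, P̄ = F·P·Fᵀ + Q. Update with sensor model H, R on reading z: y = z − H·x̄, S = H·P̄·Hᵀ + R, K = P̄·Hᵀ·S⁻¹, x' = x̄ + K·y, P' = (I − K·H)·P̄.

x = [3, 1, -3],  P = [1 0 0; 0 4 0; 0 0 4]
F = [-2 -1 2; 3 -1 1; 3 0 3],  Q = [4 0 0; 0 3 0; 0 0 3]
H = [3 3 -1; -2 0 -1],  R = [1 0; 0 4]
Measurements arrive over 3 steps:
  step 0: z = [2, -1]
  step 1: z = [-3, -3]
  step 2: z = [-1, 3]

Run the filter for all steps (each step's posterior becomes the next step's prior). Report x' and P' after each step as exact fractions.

step 0: x̄ = F·x = [-13, 5, 0]
step 0: P̄ = F·P·Fᵀ + Q = [28 6 18; 6 20 21; 18 21 48]
step 0: y = z − H·x̄ = [26, -27]
step 0: S = H·P̄·Hᵀ + R = [355 -237; -237 236]
step 0: K = P̄·Hᵀ·S⁻¹ = [2286/27611 -6362/27611; 5631/27611 1794/27611; -3624/27611 -13467/27611]
step 0: x' = x̄ + K·y = [-127733/27611, 236023/27611, 269385/27611]
step 0: P' = (I − K·H)·P̄ = [110296/27611 -174582/27611 -195144/27611; -174582/27611 290455/27611 341988/27611; -195144/27611 341988/27611 444156/27611]
step 1: x̄ = F·x = [558213/27611, -349837/27611, 424956/27611]
step 1: P̄ = F·P·Fᵀ + Q = [2113579/27611 -1114967/27611 1500942/27611; -1114967/27611 1002760/27611 -518814/27611; 1500942/27611 -518814/27611 1560309/27611]
step 1: y = z − H·x̄ = [-283005/27611, 1458549/27611]
step 1: S = H·P̄·Hᵀ + R = [3672797/27611 -4375863/27611; -4375863/27611 16128837/27611]
step 1: K = P̄·Hᵀ·S⁻¹ = [-1920489/80663840 -262516699/725974560; 12045687/32265536 78902213/290389824; 300837/5041490 -4033241/15124470]
step 1: x' = x̄ + K·y = [54822233/40331920, -34582167/16132768, 1745316/2520745]
step 1: P' = (I − K·H)·P̄ = [1023523747/362987280 -613497005/145194912 -31708627/7562235; -613497005/145194912 1975924127/290389824 22274783/3024894; -31708627/7562235 22274783/3024894 23827912/2520745]
step 2: x̄ = F·x = [65322127/80663840, 111538869/16132768, 248241867/40331920]
step 2: P̄ = F·P·Fᵀ + Q = [7595588203/161327680 -833958615/32265536 2450773143/80663840; -833958615/32265536 8740978103/290389824 -290198905/48398304; 2450773143/80663840 -290198905/48398304 1531710643/40331920]
step 2: y = z − H·x̄ = [-726614761/40331920, 217279877/20165960]
step 2: S = H·P̄·Hᵀ + R = [4922944907/40331920 -2053435679/20165960; -2053435679/20165960 3547543203/10082980]
step 2: K = P̄·Hᵀ·S⁻¹ = [-38642727137/1313873642096 -952564212509/2627747284192; 1509324590401/3941620926288 2166243594893/7883241852576; 46856469853/656936821048 -341617649959/1313873642096]
step 2: x' = x̄ + K·y = [-210723523282/82117102631, 244375022773/82117102631, 169859193879/82117102631]
step 2: P' = (I − K·H)·P̄ = [15312336615765/5255494568384 -69095740287301/15766483705152 -11502079765729/2627747284192; -69095740287301/15766483705152 334186051038965/47299451115456 60430765907729/7883241852576; -11502079765729/2627747284192 60430765907729/7883241852576 12868550365565/1313873642096]

step 0: x' = [-127733/27611, 236023/27611, 269385/27611], P' = [110296/27611 -174582/27611 -195144/27611; -174582/27611 290455/27611 341988/27611; -195144/27611 341988/27611 444156/27611]
step 1: x' = [54822233/40331920, -34582167/16132768, 1745316/2520745], P' = [1023523747/362987280 -613497005/145194912 -31708627/7562235; -613497005/145194912 1975924127/290389824 22274783/3024894; -31708627/7562235 22274783/3024894 23827912/2520745]
step 2: x' = [-210723523282/82117102631, 244375022773/82117102631, 169859193879/82117102631], P' = [15312336615765/5255494568384 -69095740287301/15766483705152 -11502079765729/2627747284192; -69095740287301/15766483705152 334186051038965/47299451115456 60430765907729/7883241852576; -11502079765729/2627747284192 60430765907729/7883241852576 12868550365565/1313873642096]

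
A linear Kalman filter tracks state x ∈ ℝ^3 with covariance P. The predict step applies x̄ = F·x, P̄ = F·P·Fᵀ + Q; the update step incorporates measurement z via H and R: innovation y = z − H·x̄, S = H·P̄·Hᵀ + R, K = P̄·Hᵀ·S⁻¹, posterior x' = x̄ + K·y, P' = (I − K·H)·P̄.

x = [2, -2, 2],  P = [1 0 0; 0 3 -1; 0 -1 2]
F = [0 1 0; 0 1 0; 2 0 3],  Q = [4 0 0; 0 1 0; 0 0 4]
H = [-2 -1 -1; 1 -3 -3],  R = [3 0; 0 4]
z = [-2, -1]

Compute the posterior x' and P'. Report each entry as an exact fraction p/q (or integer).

x̄ = F·x = [-2, -2, 10]
P̄ = F·P·Fᵀ + Q = [7 3 -3; 3 4 -3; -3 -3 26]
y = z − H·x̄ = [2, 25]
S = H·P̄·Hᵀ + R = [55 58; 58 227]
K = P̄·Hᵀ·S⁻¹ = [-512/1303 171/1303; -227/1303 58/1303; 317/9121 -2974/9121]
x' = x̄ + K·y = [645/1303, -1610/1303, 17494/9121]
P' = (I − K·H)·P̄ = [756/1303 325/1303 -301/1303; 325/1303 3623/1303 -3592/1303; -301/1303 -3592/1303 28407/9121]

x' = [645/1303, -1610/1303, 17494/9121]
P' = [756/1303 325/1303 -301/1303; 325/1303 3623/1303 -3592/1303; -301/1303 -3592/1303 28407/9121]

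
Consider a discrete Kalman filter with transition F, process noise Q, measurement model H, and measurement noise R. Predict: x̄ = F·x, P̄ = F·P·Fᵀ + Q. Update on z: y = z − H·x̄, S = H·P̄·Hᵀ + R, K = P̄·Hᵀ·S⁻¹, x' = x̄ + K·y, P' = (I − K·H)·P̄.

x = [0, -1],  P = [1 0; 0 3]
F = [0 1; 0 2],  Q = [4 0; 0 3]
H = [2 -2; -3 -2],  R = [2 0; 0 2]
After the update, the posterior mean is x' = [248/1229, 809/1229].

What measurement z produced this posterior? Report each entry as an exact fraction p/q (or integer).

x̄ = F·x = [-1, -2]
P̄ = F·P·Fᵀ + Q = [7 6; 6 15]
S = H·P̄·Hᵀ + R = [42 30; 30 197]
K = P̄·Hᵀ·S⁻¹ = [692/3687 -241/1229; -351/1229 -246/1229]
x' − x̄ = [1477/1229, 3267/1229] = K·y
y = (KᵀK)⁻¹·Kᵀ·(x' − x̄) = [-3, -9]
z = y + H·x̄ = [-3, -9] + [2, 7] = [-1, -2]

z = [-1, -2]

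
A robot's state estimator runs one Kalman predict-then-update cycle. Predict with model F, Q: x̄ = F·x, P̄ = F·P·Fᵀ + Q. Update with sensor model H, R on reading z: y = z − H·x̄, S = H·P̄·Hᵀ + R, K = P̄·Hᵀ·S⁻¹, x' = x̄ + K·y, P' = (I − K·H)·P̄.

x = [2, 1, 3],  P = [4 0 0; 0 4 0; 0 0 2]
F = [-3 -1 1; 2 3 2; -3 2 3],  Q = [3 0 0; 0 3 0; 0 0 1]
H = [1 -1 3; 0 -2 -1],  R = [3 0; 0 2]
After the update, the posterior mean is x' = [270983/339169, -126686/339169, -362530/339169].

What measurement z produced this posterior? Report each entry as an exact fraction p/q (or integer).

z = [-2, 2]

x̄ = F·x = [-4, 13, 5]
P̄ = F·P·Fᵀ + Q = [45 -32 34; -32 63 12; 34 12 71]
S = H·P̄·Hᵀ + R = [946 -117; -117 373]
K = P̄·Hᵀ·S⁻¹ = [70277/339169 49323/339169; -38153/339169 -137451/339169; 76540/339169 -62375/339169]
x' − x̄ = [1627659/339169, -4535883/339169, -2058375/339169] = K·y
y = (KᵀK)⁻¹·Kᵀ·(x' − x̄) = [0, 33]
z = y + H·x̄ = [0, 33] + [-2, -31] = [-2, 2]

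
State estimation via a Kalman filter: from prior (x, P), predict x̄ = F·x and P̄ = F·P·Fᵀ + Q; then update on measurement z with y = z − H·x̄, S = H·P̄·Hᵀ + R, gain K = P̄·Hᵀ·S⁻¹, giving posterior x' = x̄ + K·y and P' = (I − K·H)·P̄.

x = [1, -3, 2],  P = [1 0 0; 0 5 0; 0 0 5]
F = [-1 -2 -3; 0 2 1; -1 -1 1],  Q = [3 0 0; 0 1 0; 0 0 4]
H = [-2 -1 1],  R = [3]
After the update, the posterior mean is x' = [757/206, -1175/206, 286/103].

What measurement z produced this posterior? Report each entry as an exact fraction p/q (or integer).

x̄ = F·x = [-1, -4, 4]
P̄ = F·P·Fᵀ + Q = [69 -35 -4; -35 26 -5; -4 -5 15]
S = H·P̄·Hᵀ + R = [206]
K = P̄·Hᵀ·S⁻¹ = [-107/206; 39/206; 14/103]
x' − x̄ = [963/206, -351/206, -126/103] = K·y
y = (KᵀK)⁻¹·Kᵀ·(x' − x̄) = [-9]
z = y + H·x̄ = [-9] + [10] = [1]

z = [1]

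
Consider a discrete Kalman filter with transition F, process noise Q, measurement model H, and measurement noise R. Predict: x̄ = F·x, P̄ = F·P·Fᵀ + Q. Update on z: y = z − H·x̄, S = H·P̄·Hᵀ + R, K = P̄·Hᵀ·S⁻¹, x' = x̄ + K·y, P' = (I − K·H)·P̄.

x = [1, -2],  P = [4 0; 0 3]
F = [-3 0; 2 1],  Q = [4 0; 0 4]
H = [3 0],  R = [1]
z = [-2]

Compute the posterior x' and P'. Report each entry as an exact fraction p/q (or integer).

x' = [-243/361, -504/361]
P' = [40/361 -24/361; -24/361 3119/361]

x̄ = F·x = [-3, 0]
P̄ = F·P·Fᵀ + Q = [40 -24; -24 23]
y = z − H·x̄ = [7]
S = H·P̄·Hᵀ + R = [361]
K = P̄·Hᵀ·S⁻¹ = [120/361; -72/361]
x' = x̄ + K·y = [-243/361, -504/361]
P' = (I − K·H)·P̄ = [40/361 -24/361; -24/361 3119/361]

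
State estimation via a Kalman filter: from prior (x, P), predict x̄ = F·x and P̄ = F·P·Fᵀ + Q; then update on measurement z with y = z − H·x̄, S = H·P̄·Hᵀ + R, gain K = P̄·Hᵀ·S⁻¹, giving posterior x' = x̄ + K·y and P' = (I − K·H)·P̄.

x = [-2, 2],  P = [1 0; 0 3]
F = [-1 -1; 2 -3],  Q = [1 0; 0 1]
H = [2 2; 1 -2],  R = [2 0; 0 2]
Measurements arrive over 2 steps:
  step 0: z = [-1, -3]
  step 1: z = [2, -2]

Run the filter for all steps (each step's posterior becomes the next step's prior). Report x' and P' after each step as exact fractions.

step 0: x' = [-2001/2309, 1348/2309], P' = [898/2309 -208/2309; -208/2309 619/2309]
step 1: x' = [29068/251983, 400419/503966], P' = [85886/251983 -20766/251983; -20766/251983 131031/503966]

step 0: x̄ = F·x = [0, -10]
step 0: P̄ = F·P·Fᵀ + Q = [5 7; 7 32]
step 0: y = z − H·x̄ = [19, -23]
step 0: S = H·P̄·Hᵀ + R = [206 -132; -132 107]
step 0: K = P̄·Hᵀ·S⁻¹ = [690/2309 657/2309; 411/2309 -723/2309]
step 0: x' = x̄ + K·y = [-2001/2309, 1348/2309]
step 0: P' = (I − K·H)·P̄ = [898/2309 -208/2309; -208/2309 619/2309]
step 1: x̄ = F·x = [653/2309, -8046/2309]
step 1: P̄ = F·P·Fᵀ + Q = [3410/2309 -147/2309; -147/2309 13968/2309]
step 1: y = z − H·x̄ = [19404/2309, -21363/2309]
step 1: S = H·P̄·Hᵀ + R = [72954/2309 -48758/2309; -48758/2309 64488/2309]
step 1: K = P̄·Hᵀ·S⁻¹ = [65120/251983 63709/251983; 89499/503966 -151797/503966]
step 1: x' = x̄ + K·y = [29068/251983, 400419/503966]
step 1: P' = (I − K·H)·P̄ = [85886/251983 -20766/251983; -20766/251983 131031/503966]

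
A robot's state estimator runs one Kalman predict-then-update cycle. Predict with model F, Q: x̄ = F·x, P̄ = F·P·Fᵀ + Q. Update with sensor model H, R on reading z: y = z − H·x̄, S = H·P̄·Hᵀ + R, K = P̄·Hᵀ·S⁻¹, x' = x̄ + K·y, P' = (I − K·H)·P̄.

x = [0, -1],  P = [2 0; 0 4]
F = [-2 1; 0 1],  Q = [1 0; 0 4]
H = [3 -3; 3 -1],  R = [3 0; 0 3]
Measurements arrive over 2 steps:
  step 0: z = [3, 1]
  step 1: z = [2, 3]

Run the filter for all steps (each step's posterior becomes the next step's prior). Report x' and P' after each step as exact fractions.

step 0: x' = [-35/1277, -1301/1277], P' = [919/1277 1068/1277; 1068/1277 1608/1277]
step 1: x' = [96662/266705, -136629/266705], P' = [125067/266705 140256/266705; 140256/266705 232908/266705]

step 0: x̄ = F·x = [-1, -1]
step 0: P̄ = F·P·Fᵀ + Q = [13 4; 4 8]
step 0: y = z − H·x̄ = [3, 3]
step 0: S = H·P̄·Hᵀ + R = [120 93; 93 104]
step 0: K = P̄·Hᵀ·S⁻¹ = [-149/1277 563/1277; -540/1277 532/1277]
step 0: x' = x̄ + K·y = [-35/1277, -1301/1277]
step 0: P' = (I − K·H)·P̄ = [919/1277 1068/1277; 1068/1277 1608/1277]
step 1: x̄ = F·x = [-1231/1277, -1301/1277]
step 1: P̄ = F·P·Fᵀ + Q = [2289/1277 -528/1277; -528/1277 6716/1277]
step 1: y = z − H·x̄ = [2344/1277, 6223/1277]
step 1: S = H·P̄·Hᵀ + R = [94380/1277 47085/1277; 47085/1277 34316/1277]
step 1: K = P̄·Hᵀ·S⁻¹ = [-15189/266705 15663/53341; -92652/266705 12524/53341]
step 1: x' = x̄ + K·y = [96662/266705, -136629/266705]
step 1: P' = (I − K·H)·P̄ = [125067/266705 140256/266705; 140256/266705 232908/266705]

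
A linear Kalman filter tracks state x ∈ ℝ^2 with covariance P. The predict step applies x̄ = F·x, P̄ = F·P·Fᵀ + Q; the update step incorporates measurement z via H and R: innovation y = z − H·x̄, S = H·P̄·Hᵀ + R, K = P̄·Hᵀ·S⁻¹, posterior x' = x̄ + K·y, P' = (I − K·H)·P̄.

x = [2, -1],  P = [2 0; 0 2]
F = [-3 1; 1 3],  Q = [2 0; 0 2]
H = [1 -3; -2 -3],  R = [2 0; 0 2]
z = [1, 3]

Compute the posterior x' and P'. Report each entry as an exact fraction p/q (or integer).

x' = [-7949/10055, -5402/10055]
P' = [4378/10055 -726/10055; -726/10055 1232/10055]

x̄ = F·x = [-7, -1]
P̄ = F·P·Fᵀ + Q = [22 0; 0 22]
y = z − H·x̄ = [5, -14]
S = H·P̄·Hᵀ + R = [222 154; 154 288]
K = P̄·Hᵀ·S⁻¹ = [3278/10055 -3289/10055; -2211/10055 -1122/10055]
x' = x̄ + K·y = [-7949/10055, -5402/10055]
P' = (I − K·H)·P̄ = [4378/10055 -726/10055; -726/10055 1232/10055]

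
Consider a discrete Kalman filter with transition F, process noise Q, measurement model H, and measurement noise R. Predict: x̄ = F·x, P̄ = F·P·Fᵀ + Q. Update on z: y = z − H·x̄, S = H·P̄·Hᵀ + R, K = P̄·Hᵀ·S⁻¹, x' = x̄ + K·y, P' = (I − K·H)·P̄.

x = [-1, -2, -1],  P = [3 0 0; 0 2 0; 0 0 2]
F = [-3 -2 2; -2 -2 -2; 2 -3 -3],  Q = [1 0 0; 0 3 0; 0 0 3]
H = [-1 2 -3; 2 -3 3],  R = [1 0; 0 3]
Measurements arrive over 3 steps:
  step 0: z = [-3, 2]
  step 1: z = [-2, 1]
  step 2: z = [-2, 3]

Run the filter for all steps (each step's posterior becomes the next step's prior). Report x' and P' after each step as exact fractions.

step 0: x̄ = F·x = [5, 8, 7]
step 0: P̄ = F·P·Fᵀ + Q = [44 18 -18; 18 31 12; -18 12 51]
step 0: y = z − H·x̄ = [7, -5]
step 0: S = H·P̄·Hᵀ + R = [304 -265; -265 269]
step 0: K = P̄·Hᵀ·S⁻¹ = [7074/11551 6110/11551; -3413/11551 -4264/11551; -8394/11551 -4791/11551]
step 0: x' = x̄ + K·y = [76723/11551, 89837/11551, 46054/11551]
step 0: P' = (I − K·H)·P̄ = [305040/11551 279636/11551 82386/11551; 279636/11551 295841/11551 105153/11551; 82386/11551 105153/11551 45438/11551]
step 1: x̄ = F·x = [-317735/11551, -425228/11551, -254227/11551]
step 1: P̄ = F·P·Fᵀ + Q = [5647803/11551 5792984/11551 2141376/11551; 5792984/11551 6357329/11551 2813394/11551; 2141376/11551 2813394/11551 1874814/11551]
step 1: y = z − H·x̄ = [-253062/11551, 134018/11551]
step 1: S = H·P̄·Hᵀ + R = [3877588/11551 -2833492/11551; -2833492/11551 2254764/11551]
step 1: K = P̄·Hᵀ·S⁻¹ = [-2816397/15461192 -1202495/15461192; -15588779/15461192 -13047123/15461192; -7209777/7730596 -4030563/7730596]
step 1: x' = x̄ + K·y = [-47192827/1932649, -94757023/3865298, -14738413/1932649]
step 1: P' = (I − K·H)·P̄ = [7476659205/15461192 7483083087/15461192 1248720561/7730596; 7483083087/15461192 7537813235/15461192 1268022027/7730596; 1248720561/7730596 1268022027/7730596 215755545/3865298]
step 2: x̄ = F·x = [206858678/1932649, 218619503/1932649, 183930239/3865298]
step 2: P̄ = F·P·Fᵀ + Q = [140448086845/15461192 37846208141/3865298 65070941121/15461192; 37846208141/3865298 20461113520/1932649 8861494092/1932649; 65070941121/15461192 8861494092/1932649 31443041595/15461192]
step 2: y = z − H·x̄ = [83299465/3865298, -55912517/3865298]
step 2: S = H·P̄·Hᵀ + R = [6194719335/7730596 -4291174053/7730596; -4291174053/7730596 6204432187/15461192]
step 2: K = P̄·Hᵀ·S⁻¹ = [-1349645282701/277057814641 -886537213315/277057814641; -4752303386006/831173443923 -1102594142468/277057814641; -695780737676/277057814641 -435735980271/277057814641]
step 2: x' = x̄ + K·y = [13392867394507/277057814641, 39454541943992/831173443923, 4492342443567/277057814641]
step 2: P' = (I − K·H)·P̄ = [904471461878715/277057814641 908480718801361/277057814641 304613207002236/277057814641; 908480718801361/277057814641 2740117807072301/831173443923 306616195680725/277057814641; 304613207002236/277057814641 306616195680725/277057814641 103104988365630/277057814641]

step 0: x' = [76723/11551, 89837/11551, 46054/11551], P' = [305040/11551 279636/11551 82386/11551; 279636/11551 295841/11551 105153/11551; 82386/11551 105153/11551 45438/11551]
step 1: x' = [-47192827/1932649, -94757023/3865298, -14738413/1932649], P' = [7476659205/15461192 7483083087/15461192 1248720561/7730596; 7483083087/15461192 7537813235/15461192 1268022027/7730596; 1248720561/7730596 1268022027/7730596 215755545/3865298]
step 2: x' = [13392867394507/277057814641, 39454541943992/831173443923, 4492342443567/277057814641], P' = [904471461878715/277057814641 908480718801361/277057814641 304613207002236/277057814641; 908480718801361/277057814641 2740117807072301/831173443923 306616195680725/277057814641; 304613207002236/277057814641 306616195680725/277057814641 103104988365630/277057814641]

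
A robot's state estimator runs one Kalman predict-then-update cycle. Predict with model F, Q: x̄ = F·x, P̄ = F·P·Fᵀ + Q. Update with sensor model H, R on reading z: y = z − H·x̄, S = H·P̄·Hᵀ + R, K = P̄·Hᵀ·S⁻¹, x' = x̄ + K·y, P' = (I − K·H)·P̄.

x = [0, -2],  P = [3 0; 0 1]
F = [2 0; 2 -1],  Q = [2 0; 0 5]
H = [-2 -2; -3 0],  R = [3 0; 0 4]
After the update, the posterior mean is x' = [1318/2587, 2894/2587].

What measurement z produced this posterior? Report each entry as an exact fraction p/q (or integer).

x̄ = F·x = [0, 2]
P̄ = F·P·Fᵀ + Q = [14 12; 12 18]
S = H·P̄·Hᵀ + R = [227 156; 156 130]
K = P̄·Hᵀ·S⁻¹ = [-8/199 -711/2587; -84/199 594/2587]
x' − x̄ = [1318/2587, -2280/2587] = K·y
y = (KᵀK)⁻¹·Kᵀ·(x' − x̄) = [1, -2]
z = y + H·x̄ = [1, -2] + [-4, 0] = [-3, -2]

z = [-3, -2]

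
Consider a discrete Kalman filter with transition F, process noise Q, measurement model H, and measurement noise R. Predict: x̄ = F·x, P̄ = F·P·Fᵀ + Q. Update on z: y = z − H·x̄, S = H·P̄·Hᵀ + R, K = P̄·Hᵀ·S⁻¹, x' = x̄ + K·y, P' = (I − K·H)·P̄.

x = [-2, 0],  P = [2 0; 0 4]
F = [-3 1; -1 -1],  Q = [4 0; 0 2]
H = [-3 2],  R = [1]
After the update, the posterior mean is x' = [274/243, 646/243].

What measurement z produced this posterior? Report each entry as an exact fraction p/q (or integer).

x̄ = F·x = [6, 2]
P̄ = F·P·Fᵀ + Q = [26 2; 2 8]
S = H·P̄·Hᵀ + R = [243]
K = P̄·Hᵀ·S⁻¹ = [-74/243; 10/243]
x' − x̄ = [-1184/243, 160/243] = K·y
y = (KᵀK)⁻¹·Kᵀ·(x' − x̄) = [16]
z = y + H·x̄ = [16] + [-14] = [2]

z = [2]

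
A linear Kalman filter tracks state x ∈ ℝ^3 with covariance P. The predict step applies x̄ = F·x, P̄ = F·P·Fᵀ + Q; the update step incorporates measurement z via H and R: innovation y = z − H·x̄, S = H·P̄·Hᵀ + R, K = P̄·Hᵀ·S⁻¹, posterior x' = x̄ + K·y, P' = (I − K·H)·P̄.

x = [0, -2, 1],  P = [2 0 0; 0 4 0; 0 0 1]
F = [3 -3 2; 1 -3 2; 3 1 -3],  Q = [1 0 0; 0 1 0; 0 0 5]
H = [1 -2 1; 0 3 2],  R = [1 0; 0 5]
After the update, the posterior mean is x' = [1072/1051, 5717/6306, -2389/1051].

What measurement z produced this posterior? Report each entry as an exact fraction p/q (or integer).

x̄ = F·x = [8, 8, -5]
P̄ = F·P·Fᵀ + Q = [59 46 0; 46 43 -12; 0 -12 36]
S = H·P̄·Hᵀ + R = [132 -36; -36 392]
K = P̄·Hᵀ·S⁻¹ = [-166/1051 1419/4204; -4151/12612 999/4204; 517/1051 144/1051]
x' − x̄ = [-7336/1051, -44731/6306, 2866/1051] = K·y
y = (KᵀK)⁻¹·Kᵀ·(x' − x̄) = [10, -16]
z = y + H·x̄ = [10, -16] + [-13, 14] = [-3, -2]

z = [-3, -2]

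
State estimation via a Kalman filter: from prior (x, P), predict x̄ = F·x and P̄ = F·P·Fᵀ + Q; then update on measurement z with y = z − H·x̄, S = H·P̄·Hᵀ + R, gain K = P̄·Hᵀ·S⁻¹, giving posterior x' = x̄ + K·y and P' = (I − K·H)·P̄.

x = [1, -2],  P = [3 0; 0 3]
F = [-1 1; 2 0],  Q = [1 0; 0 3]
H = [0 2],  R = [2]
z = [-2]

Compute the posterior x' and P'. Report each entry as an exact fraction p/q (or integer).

x̄ = F·x = [-3, 2]
P̄ = F·P·Fᵀ + Q = [7 -6; -6 15]
y = z − H·x̄ = [-6]
S = H·P̄·Hᵀ + R = [62]
K = P̄·Hᵀ·S⁻¹ = [-6/31; 15/31]
x' = x̄ + K·y = [-57/31, -28/31]
P' = (I − K·H)·P̄ = [145/31 -6/31; -6/31 15/31]

x' = [-57/31, -28/31]
P' = [145/31 -6/31; -6/31 15/31]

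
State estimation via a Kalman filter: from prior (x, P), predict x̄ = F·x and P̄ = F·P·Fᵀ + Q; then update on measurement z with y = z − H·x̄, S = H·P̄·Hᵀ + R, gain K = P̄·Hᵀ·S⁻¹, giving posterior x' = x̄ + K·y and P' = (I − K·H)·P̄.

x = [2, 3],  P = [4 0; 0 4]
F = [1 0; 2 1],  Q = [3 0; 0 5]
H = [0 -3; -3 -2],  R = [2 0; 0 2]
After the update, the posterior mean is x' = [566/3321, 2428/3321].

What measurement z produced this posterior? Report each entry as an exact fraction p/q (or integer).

z = [-2, -2]

x̄ = F·x = [2, 7]
P̄ = F·P·Fᵀ + Q = [7 8; 8 25]
S = H·P̄·Hᵀ + R = [227 222; 222 261]
K = P̄·Hᵀ·S⁻¹ = [650/3321 -3071/9963; -1049/3321 -148/9963]
x' − x̄ = [-6076/3321, -20819/3321] = K·y
y = (KᵀK)⁻¹·Kᵀ·(x' − x̄) = [19, 18]
z = y + H·x̄ = [19, 18] + [-21, -20] = [-2, -2]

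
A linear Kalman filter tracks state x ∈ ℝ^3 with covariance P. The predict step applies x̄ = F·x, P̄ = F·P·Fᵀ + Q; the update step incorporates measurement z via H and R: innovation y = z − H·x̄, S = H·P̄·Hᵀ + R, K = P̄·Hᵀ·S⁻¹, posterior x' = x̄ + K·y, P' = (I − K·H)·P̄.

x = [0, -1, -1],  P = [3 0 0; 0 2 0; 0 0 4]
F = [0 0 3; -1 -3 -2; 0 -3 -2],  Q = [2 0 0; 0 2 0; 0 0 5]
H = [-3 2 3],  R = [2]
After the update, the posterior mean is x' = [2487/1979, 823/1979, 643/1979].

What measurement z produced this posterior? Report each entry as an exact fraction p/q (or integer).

x̄ = F·x = [-3, 5, 5]
P̄ = F·P·Fᵀ + Q = [38 -24 -24; -24 39 34; -24 34 39]
S = H·P̄·Hᵀ + R = [1979]
K = P̄·Hᵀ·S⁻¹ = [-234/1979; 252/1979; 257/1979]
x' − x̄ = [8424/1979, -9072/1979, -9252/1979] = K·y
y = (KᵀK)⁻¹·Kᵀ·(x' − x̄) = [-36]
z = y + H·x̄ = [-36] + [34] = [-2]

z = [-2]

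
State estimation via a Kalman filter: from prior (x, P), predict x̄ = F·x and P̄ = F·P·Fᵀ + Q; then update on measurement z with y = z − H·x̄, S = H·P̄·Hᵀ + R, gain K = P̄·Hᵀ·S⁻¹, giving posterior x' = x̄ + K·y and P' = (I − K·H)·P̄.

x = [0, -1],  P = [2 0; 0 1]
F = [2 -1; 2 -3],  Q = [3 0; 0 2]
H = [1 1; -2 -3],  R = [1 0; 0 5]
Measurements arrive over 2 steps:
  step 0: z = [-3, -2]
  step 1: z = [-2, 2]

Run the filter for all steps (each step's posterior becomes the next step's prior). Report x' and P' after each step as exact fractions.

step 0: x̄ = F·x = [1, 3]
step 0: P̄ = F·P·Fᵀ + Q = [12 11; 11 19]
step 0: y = z − H·x̄ = [-7, 9]
step 0: S = H·P̄·Hᵀ + R = [54 -136; -136 356]
step 0: K = P̄·Hᵀ·S⁻¹ = [109/182 25/364; -8/91 -93/364]
step 0: x' = x̄ + K·y = [-937/364, 479/364]
step 0: P' = (I − K·H)·P̄ = [779/364 -561/364; -561/364 529/364]
step 1: x̄ = F·x = [-181/28, -473/52]
step 1: P̄ = F·P·Fᵀ + Q = [537/28 101/4; 101/4 2191/52]
step 1: y = z − H·x̄ = [1234/91, -13911/364]
step 1: S = H·P̄·Hᵀ + R = [10266/91 -26482/91; -26482/91 278069/364]
step 1: K = P̄·Hᵀ·S⁻¹ = [267067/543638 10267/271819; -749/271819 -63231/271819]
step 1: x' = x̄ + K·y = [-338717/271819, -66163/271819]
step 1: P' = (I − K·H)·P̄ = [903871/543638 -318402/271819; -318402/271819 317653/271819]

step 0: x' = [-937/364, 479/364], P' = [779/364 -561/364; -561/364 529/364]
step 1: x' = [-338717/271819, -66163/271819], P' = [903871/543638 -318402/271819; -318402/271819 317653/271819]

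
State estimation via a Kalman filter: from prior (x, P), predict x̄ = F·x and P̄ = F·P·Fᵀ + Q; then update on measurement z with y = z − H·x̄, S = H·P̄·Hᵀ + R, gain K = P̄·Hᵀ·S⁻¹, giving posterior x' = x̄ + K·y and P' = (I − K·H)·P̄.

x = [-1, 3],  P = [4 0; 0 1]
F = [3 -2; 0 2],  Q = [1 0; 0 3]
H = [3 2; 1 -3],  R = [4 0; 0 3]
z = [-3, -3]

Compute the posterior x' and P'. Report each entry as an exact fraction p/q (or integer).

x' = [-2757/1909, 1388/1909]
P' = [750/1909 -93/1909; -93/1909 8485/34362]

x̄ = F·x = [-9, 6]
P̄ = F·P·Fᵀ + Q = [41 -4; -4 7]
y = z − H·x̄ = [12, 24]
S = H·P̄·Hᵀ + R = [353 109; 109 131]
K = P̄·Hᵀ·S⁻¹ = [516/1909 343/1909; 2987/34362 -9043/34362]
x' = x̄ + K·y = [-2757/1909, 1388/1909]
P' = (I − K·H)·P̄ = [750/1909 -93/1909; -93/1909 8485/34362]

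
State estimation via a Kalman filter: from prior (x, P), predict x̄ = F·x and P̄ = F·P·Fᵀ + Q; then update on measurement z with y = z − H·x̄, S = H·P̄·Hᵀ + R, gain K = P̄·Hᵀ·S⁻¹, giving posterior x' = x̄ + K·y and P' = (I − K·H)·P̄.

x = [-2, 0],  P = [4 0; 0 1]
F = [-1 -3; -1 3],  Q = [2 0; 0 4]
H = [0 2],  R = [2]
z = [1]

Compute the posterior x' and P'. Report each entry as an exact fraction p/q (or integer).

x' = [17/7, 19/35]
P' = [95/7 -1/7; -1/7 17/35]

x̄ = F·x = [2, 2]
P̄ = F·P·Fᵀ + Q = [15 -5; -5 17]
y = z − H·x̄ = [-3]
S = H·P̄·Hᵀ + R = [70]
K = P̄·Hᵀ·S⁻¹ = [-1/7; 17/35]
x' = x̄ + K·y = [17/7, 19/35]
P' = (I − K·H)·P̄ = [95/7 -1/7; -1/7 17/35]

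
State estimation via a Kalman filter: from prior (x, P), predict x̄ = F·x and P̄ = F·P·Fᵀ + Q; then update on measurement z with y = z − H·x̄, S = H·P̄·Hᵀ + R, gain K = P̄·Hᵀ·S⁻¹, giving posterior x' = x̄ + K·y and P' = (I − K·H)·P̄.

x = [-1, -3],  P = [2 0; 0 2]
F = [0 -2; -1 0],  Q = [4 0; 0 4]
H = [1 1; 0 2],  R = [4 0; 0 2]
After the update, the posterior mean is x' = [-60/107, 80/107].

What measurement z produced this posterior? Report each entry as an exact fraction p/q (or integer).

x̄ = F·x = [6, 1]
P̄ = F·P·Fᵀ + Q = [12 0; 0 6]
S = H·P̄·Hᵀ + R = [22 12; 12 26]
K = P̄·Hᵀ·S⁻¹ = [78/107 -36/107; 3/107 48/107]
x' − x̄ = [-702/107, -27/107] = K·y
y = (KᵀK)⁻¹·Kᵀ·(x' − x̄) = [-9, 0]
z = y + H·x̄ = [-9, 0] + [7, 2] = [-2, 2]

z = [-2, 2]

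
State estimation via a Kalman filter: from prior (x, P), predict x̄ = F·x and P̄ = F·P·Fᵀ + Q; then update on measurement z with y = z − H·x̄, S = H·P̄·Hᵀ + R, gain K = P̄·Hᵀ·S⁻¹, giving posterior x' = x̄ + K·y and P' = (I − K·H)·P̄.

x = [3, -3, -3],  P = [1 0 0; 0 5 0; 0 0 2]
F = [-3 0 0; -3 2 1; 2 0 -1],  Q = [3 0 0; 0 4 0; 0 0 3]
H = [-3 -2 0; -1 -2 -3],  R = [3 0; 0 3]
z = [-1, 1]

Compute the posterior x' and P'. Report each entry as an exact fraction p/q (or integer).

x̄ = F·x = [-9, -18, 9]
P̄ = F·P·Fᵀ + Q = [12 9 -6; 9 35 -8; -6 -8 9]
y = z − H·x̄ = [-64, -17]
S = H·P̄·Hᵀ + R = [359 146; 146 140]
K = P̄·Hᵀ·S⁻¹ = [-121/603 149/1206; -925/4824 -1861/9648; 305/1608 -751/3216]
x' = x̄ + K·y = [2101/1206, -23627/9648, 2671/3216]
P' = (I − K·H)·P̄ = [532/201 -1475/402 193/134; -1475/402 18625/3216 -2621/1072; 193/134 -2621/1072 1483/1072]

x' = [2101/1206, -23627/9648, 2671/3216]
P' = [532/201 -1475/402 193/134; -1475/402 18625/3216 -2621/1072; 193/134 -2621/1072 1483/1072]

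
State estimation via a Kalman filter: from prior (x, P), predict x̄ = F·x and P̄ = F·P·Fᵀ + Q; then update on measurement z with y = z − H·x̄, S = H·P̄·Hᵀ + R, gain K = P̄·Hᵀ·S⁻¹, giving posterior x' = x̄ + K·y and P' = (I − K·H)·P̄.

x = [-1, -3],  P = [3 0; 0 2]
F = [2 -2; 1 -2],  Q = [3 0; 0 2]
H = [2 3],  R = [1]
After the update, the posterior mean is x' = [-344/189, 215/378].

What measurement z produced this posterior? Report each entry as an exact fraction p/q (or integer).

z = [-2]

x̄ = F·x = [4, 5]
P̄ = F·P·Fᵀ + Q = [23 14; 14 13]
S = H·P̄·Hᵀ + R = [378]
K = P̄·Hᵀ·S⁻¹ = [44/189; 67/378]
x' − x̄ = [-1100/189, -1675/378] = K·y
y = (KᵀK)⁻¹·Kᵀ·(x' − x̄) = [-25]
z = y + H·x̄ = [-25] + [23] = [-2]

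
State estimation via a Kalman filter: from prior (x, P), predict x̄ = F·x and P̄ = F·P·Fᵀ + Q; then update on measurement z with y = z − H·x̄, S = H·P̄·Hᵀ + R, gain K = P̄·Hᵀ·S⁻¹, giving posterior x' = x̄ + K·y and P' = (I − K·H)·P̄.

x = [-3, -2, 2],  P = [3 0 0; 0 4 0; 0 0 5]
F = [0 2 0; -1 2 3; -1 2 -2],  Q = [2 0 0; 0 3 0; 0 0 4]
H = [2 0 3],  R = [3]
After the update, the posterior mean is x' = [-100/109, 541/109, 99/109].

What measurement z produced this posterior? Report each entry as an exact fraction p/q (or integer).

z = [1]

x̄ = F·x = [-4, 5, -5]
P̄ = F·P·Fᵀ + Q = [18 16 16; 16 67 -11; 16 -11 43]
S = H·P̄·Hᵀ + R = [654]
K = P̄·Hᵀ·S⁻¹ = [14/109; -1/654; 161/654]
x' − x̄ = [336/109, -4/109, 644/109] = K·y
y = (KᵀK)⁻¹·Kᵀ·(x' − x̄) = [24]
z = y + H·x̄ = [24] + [-23] = [1]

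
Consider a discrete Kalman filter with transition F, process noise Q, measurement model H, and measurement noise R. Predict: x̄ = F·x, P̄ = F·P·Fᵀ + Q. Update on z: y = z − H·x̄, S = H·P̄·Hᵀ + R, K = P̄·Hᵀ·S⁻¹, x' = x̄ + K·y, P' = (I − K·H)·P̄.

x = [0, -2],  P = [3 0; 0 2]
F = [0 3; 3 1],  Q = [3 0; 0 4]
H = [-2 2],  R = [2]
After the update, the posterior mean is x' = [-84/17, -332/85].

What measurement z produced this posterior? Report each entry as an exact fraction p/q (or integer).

z = [2]

x̄ = F·x = [-6, -2]
P̄ = F·P·Fᵀ + Q = [21 6; 6 33]
S = H·P̄·Hᵀ + R = [170]
K = P̄·Hᵀ·S⁻¹ = [-3/17; 27/85]
x' − x̄ = [18/17, -162/85] = K·y
y = (KᵀK)⁻¹·Kᵀ·(x' − x̄) = [-6]
z = y + H·x̄ = [-6] + [8] = [2]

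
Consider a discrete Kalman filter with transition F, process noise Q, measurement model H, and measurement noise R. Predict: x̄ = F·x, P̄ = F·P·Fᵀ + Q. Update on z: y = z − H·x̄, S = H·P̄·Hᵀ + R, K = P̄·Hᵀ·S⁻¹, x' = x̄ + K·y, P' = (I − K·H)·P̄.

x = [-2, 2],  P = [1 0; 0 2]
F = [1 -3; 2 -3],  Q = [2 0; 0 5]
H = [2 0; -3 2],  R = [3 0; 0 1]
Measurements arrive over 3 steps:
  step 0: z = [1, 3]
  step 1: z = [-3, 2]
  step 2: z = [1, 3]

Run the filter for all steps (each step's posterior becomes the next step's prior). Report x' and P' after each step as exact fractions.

step 0: x̄ = F·x = [-8, -10]
step 0: P̄ = F·P·Fᵀ + Q = [21 20; 20 27]
step 0: y = z − H·x̄ = [17, -1]
step 0: S = H·P̄·Hᵀ + R = [87 -46; -46 58]
step 0: K = P̄·Hᵀ·S⁻¹ = [689/1465 -69/2930; 1022/1465 659/1465]
step 0: x' = x̄ + K·y = [11/586, 413/293]
step 0: P' = (I − K·H)·P̄ = [2067/2930 1533/1465; 1533/1465 2629/1465]
step 1: x̄ = F·x = [-2467/586, -1228/293]
step 1: P̄ = F·P·Fᵀ + Q = [36853/2930 11931/1465; 11931/1465 16724/1465]
step 1: y = z − H·x̄ = [1588/293, -1317/586]
step 1: S = H·P̄·Hᵀ + R = [78101/1465 -12567/293; -12567/293 36411/586]
step 1: K = P̄·Hᵀ·S⁻¹ = [628222/1438499 -62835/1438499; 921388/1438499 1796890/4315497]
step 1: x' = x̄ + K·y = [-2509881/1438499, -2381331/1438499]
step 1: P' = (I − K·H)·P̄ = [942333/1438499 1382082/1438499; 1382082/1438499 7117814/4315497]
step 2: x̄ = F·x = [4634112/1438499, 2124231/1438499]
step 2: P̄ = F·P·Fᵀ + Q = [16880281/1438499 10799370/1438499; 10799370/1438499 15730285/1438499]
step 2: y = z − H·x̄ = [-7829725/1438499, 13969371/1438499]
step 2: S = H·P̄·Hᵀ + R = [71836621/1438499 -58084206/1438499; -58084206/1438499 86689728/1438499]
step 2: K = P̄·Hᵀ·S⁻¹ = [47881949/110212186 -9680701/220424372; 105314210/165318279 206325475/495954837]
step 2: x' = x̄ + K·y = [94843957/220424372, 338782726/165318279]
step 2: P' = (I − K·H)·P̄ = [143645847/220424372 52657105/55106093; 52657105/55106093 814033655/495954837]

step 0: x' = [11/586, 413/293], P' = [2067/2930 1533/1465; 1533/1465 2629/1465]
step 1: x' = [-2509881/1438499, -2381331/1438499], P' = [942333/1438499 1382082/1438499; 1382082/1438499 7117814/4315497]
step 2: x' = [94843957/220424372, 338782726/165318279], P' = [143645847/220424372 52657105/55106093; 52657105/55106093 814033655/495954837]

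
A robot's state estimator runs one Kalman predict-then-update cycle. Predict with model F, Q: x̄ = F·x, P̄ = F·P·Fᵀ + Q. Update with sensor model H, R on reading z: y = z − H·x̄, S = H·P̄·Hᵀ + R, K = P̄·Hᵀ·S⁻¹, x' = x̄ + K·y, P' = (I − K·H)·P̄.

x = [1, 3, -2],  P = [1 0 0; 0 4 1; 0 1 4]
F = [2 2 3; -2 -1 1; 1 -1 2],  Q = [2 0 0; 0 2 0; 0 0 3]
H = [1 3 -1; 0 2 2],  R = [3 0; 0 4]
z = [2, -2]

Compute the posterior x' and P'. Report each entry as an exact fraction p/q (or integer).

x̄ = F·x = [2, -7, -6]
P̄ = F·P·Fᵀ + Q = [70 -1 19; -1 12 7; 19 7 20]
y = z − H·x̄ = [15, 24]
S = H·P̄·Hᵀ + R = [115 96; 96 188]
K = P̄·Hᵀ·S⁻¹ = [1392/3101 -117/3101; 404/3101 841/6202; -356/3101 2145/6202]
x' = x̄ + K·y = [24274/3101, -5555/3101, 1794/3101]
P' = (I − K·H)·P̄ = [154466/3101 -37631/3101 37397/3101; -37631/3101 9921/3101 -9080/3101; 37397/3101 -9080/3101 11225/3101]

x' = [24274/3101, -5555/3101, 1794/3101]
P' = [154466/3101 -37631/3101 37397/3101; -37631/3101 9921/3101 -9080/3101; 37397/3101 -9080/3101 11225/3101]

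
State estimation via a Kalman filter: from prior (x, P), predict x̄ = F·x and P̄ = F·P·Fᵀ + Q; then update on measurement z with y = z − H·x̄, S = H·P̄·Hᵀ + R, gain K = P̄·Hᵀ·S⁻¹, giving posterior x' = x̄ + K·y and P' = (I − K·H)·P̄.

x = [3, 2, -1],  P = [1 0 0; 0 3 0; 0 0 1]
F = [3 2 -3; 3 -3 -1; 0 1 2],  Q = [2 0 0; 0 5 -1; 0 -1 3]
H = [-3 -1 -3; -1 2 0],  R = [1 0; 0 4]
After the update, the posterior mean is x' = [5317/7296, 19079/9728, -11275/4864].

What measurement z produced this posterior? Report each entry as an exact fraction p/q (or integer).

z = [3, 3]

x̄ = F·x = [16, 4, 0]
P̄ = F·P·Fᵀ + Q = [32 -6 0; -6 42 -12; 0 -12 10]
S = H·P̄·Hᵀ + R = [313 114; 114 228]
K = P̄·Hᵀ·S⁻¹ = [-17/64 -439/7296; -33/256 4467/9728; -3/128 -455/4864]
x' − x̄ = [-111419/7296, -19833/9728, -11275/4864] = K·y
y = (KᵀK)⁻¹·Kᵀ·(x' − x̄) = [55, 11]
z = y + H·x̄ = [55, 11] + [-52, -8] = [3, 3]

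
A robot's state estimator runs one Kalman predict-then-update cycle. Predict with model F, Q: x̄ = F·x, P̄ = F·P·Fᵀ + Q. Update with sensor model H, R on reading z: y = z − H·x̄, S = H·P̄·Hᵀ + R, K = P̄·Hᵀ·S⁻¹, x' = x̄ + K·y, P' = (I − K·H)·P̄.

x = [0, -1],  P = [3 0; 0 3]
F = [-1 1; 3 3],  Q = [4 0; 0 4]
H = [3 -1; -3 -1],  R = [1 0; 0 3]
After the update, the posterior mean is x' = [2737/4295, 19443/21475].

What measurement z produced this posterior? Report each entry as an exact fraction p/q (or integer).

z = [1, -3]

x̄ = F·x = [-1, -3]
P̄ = F·P·Fᵀ + Q = [10 0; 0 58]
S = H·P̄·Hᵀ + R = [149 -32; -32 151]
K = P̄·Hᵀ·S⁻¹ = [714/4295 -702/4295; -10614/21475 -10498/21475]
x' − x̄ = [7032/4295, 83868/21475] = K·y
y = (KᵀK)⁻¹·Kᵀ·(x' − x̄) = [1, -9]
z = y + H·x̄ = [1, -9] + [0, 6] = [1, -3]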